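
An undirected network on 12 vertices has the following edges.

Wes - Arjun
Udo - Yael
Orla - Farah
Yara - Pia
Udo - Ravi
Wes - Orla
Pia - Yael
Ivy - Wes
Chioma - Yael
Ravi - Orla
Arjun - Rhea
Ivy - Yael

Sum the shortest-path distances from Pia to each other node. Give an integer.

Distances from Pia: Arjun:4, Chioma:2, Farah:5, Ivy:2, Orla:4, Ravi:3, Rhea:5, Udo:2, Wes:3, Yael:1, Yara:1.
Sum = 4 + 2 + 5 + 2 + 4 + 3 + 5 + 2 + 3 + 1 + 1 = 32.

32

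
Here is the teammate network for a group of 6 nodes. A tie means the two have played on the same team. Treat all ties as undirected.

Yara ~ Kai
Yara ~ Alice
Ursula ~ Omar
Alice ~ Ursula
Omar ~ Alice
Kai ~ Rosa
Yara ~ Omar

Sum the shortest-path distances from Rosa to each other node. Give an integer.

Distances from Rosa: Alice:3, Kai:1, Omar:3, Ursula:4, Yara:2.
Sum = 3 + 1 + 3 + 4 + 2 = 13.

13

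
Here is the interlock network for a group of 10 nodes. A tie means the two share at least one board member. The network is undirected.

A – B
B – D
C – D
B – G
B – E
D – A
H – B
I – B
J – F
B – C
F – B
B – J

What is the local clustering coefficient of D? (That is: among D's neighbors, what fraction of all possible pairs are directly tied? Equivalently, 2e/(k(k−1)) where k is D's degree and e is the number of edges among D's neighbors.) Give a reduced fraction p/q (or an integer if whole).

D's neighbors: A, B, and C (k = 3).
Possible neighbor pairs: C(3,2) = 3. Edges among them: A–B, B–C → e = 2.
Clustering(D) = 2/3.

2/3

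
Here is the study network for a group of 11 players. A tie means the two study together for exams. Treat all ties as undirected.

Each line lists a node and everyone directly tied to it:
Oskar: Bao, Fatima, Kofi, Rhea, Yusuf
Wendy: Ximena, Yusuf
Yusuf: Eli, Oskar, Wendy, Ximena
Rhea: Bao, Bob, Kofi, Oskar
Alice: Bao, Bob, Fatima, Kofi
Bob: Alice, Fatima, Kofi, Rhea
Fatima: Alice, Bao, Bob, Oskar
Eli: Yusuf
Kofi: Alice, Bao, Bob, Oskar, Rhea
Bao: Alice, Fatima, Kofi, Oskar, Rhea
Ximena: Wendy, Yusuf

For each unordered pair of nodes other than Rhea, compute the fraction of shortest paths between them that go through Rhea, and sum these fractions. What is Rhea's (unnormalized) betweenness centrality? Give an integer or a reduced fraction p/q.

23/12

Pairs whose geodesics pass through Rhea — Oskar–Bob: 1/3; Bao–Bob: 1/4; Bob–Ximena: 1/3; Bob–Wendy: 1/3; Bob–Eli: 1/3; Bob–Yusuf: 1/3.
All other pairs contribute 0.
Summing the contributions gives betweenness(Rhea) = 23/12.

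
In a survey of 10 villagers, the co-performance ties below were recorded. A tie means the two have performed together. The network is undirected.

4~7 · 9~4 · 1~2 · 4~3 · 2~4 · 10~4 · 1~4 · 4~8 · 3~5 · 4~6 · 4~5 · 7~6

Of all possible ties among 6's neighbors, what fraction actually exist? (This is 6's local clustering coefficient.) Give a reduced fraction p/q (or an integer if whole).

1

6's neighbors: 4 and 7 (k = 2).
Possible neighbor pairs: C(2,2) = 1. Edges among them: 4–7 → e = 1.
Clustering(6) = 1/1.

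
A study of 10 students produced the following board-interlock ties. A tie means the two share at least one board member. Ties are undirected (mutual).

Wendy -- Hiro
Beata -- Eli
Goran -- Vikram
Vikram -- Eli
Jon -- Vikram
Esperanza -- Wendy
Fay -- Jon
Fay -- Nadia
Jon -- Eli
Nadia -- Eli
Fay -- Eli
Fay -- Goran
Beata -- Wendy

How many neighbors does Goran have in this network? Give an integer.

2

Goran is directly tied to Fay and Vikram. That is 2 neighbors, so the degree of Goran is 2.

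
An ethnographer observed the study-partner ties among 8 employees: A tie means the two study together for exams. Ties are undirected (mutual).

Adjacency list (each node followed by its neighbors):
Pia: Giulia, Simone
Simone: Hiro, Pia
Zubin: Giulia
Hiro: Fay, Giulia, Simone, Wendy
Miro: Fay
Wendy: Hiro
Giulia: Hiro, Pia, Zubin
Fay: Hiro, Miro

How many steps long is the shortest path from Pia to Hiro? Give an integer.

One shortest route is Pia – Giulia – Hiro, which uses 2 edges, and Pia and Hiro are not directly tied, so nothing shorter exists. So d(Pia,Hiro) = 2.

2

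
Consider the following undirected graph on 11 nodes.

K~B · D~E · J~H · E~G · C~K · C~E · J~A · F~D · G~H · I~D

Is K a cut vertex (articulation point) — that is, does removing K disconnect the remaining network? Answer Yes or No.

Removing K leaves {A, C, D, E, F, G, H, I, and J} with no path to {B}, so the network splits into 2 components. K is a cut vertex.

Yes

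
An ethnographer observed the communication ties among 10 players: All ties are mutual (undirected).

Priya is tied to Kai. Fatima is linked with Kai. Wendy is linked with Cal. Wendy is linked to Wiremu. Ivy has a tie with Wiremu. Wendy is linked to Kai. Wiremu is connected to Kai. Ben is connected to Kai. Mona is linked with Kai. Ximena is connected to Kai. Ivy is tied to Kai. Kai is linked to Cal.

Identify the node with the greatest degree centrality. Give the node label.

Kai

Degrees — Ben:1, Cal:2, Fatima:1, Ivy:2, Kai:9, Mona:1, Priya:1, Wendy:3, Wiremu:3, Ximena:1.
The maximum is 9, attained only by Kai.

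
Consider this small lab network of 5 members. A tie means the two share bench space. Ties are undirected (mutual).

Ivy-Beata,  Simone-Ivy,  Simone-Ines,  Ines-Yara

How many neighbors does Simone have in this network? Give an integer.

2

Simone is directly tied to Ines and Ivy. That is 2 neighbors, so the degree of Simone is 2.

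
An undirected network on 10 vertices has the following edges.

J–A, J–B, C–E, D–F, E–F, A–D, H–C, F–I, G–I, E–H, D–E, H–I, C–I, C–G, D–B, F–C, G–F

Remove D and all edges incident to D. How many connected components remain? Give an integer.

2

Without D, the remaining ties split the others into: {C, E, F, G, H, I}; {A, B, J}.
That's 2 separate components.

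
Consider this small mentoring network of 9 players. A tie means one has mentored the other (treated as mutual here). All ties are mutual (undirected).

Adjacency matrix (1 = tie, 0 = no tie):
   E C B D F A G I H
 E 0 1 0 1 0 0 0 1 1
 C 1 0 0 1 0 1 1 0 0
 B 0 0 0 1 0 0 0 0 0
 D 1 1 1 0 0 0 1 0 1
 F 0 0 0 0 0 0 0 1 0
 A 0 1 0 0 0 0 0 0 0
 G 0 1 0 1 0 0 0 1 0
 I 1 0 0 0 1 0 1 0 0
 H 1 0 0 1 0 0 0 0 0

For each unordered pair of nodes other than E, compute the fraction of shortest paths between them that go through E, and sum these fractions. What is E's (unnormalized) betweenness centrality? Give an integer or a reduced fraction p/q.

Pairs whose geodesics pass through E — C–F: 1/2; C–I: 1/2; C–H: 1/2; B–F: 1/2; B–I: 1/2; D–F: 1/2; D–I: 1/2; F–A: 1/2; F–H: 1; A–I: 1/2; A–H: 1/2; I–H: 1.
All other pairs contribute 0.
Summing the contributions gives betweenness(E) = 7.

7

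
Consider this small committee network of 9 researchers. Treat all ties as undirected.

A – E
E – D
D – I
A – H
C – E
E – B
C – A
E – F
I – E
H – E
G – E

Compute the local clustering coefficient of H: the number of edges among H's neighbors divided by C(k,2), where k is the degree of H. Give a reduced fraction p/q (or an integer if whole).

1

H's neighbors: A and E (k = 2).
Possible neighbor pairs: C(2,2) = 1. Edges among them: A–E → e = 1.
Clustering(H) = 1/1.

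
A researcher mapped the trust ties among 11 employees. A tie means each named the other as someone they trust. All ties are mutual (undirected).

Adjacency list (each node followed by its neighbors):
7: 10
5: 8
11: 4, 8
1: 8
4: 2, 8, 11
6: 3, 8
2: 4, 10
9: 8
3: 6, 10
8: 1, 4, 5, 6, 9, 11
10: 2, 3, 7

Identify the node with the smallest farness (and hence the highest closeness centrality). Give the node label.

Farness (sum of distances to all others) for each node — 1:26, 2:22, 3:23, 4:19, 5:26, 6:20, 7:34, 8:17, 9:26, 10:25, 11:22.
The smallest farness is 17, for 8, so 8 has the highest closeness.

8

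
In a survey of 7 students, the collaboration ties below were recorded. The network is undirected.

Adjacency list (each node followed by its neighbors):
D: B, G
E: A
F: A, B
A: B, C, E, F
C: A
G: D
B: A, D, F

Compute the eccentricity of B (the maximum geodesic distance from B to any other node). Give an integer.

2

Distances from B: A:1, C:2, D:1, E:2, F:1, G:2.
The largest is 2 (to G, E, and C), so the eccentricity of B is 2.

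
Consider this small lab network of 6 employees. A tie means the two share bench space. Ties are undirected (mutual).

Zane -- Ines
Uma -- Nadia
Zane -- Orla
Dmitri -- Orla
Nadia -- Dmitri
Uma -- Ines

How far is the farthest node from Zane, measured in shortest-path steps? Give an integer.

Distances from Zane: Dmitri:2, Ines:1, Nadia:3, Orla:1, Uma:2.
The largest is 3 (to Nadia), so the eccentricity of Zane is 3.

3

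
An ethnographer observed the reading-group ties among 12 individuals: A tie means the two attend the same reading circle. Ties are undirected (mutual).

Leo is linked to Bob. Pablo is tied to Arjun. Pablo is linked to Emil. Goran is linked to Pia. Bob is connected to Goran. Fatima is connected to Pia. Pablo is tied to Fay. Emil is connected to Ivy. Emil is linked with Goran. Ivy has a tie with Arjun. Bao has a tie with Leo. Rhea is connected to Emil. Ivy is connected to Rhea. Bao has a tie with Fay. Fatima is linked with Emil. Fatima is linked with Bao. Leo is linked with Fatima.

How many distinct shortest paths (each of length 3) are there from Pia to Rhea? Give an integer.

2

The shortest distance is 3. The length-3 paths are: Pia–Goran–Emil–Rhea; Pia–Fatima–Emil–Rhea.
That gives 2 distinct shortest paths.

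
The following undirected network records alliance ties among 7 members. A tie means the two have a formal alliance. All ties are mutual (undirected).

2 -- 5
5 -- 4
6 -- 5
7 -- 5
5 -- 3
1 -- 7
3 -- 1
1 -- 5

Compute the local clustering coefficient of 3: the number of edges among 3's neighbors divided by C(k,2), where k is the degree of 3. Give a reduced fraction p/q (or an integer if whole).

1

3's neighbors: 1 and 5 (k = 2).
Possible neighbor pairs: C(2,2) = 1. Edges among them: 1–5 → e = 1.
Clustering(3) = 1/1.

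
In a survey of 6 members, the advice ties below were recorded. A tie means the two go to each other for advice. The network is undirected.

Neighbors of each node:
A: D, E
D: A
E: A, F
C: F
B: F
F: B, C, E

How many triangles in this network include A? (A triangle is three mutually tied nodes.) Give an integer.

0

A's neighbors are D and E, but none of them are tied to each other, so no triangle contains A.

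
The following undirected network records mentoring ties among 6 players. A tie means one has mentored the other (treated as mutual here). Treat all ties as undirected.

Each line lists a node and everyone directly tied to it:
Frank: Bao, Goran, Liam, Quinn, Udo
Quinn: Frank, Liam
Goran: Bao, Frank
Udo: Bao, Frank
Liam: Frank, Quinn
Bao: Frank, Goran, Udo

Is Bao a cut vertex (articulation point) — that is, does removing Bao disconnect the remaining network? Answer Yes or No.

No

Even without Bao, every remaining node can still reach every other (the residual graph is connected), so Bao is not a cut vertex.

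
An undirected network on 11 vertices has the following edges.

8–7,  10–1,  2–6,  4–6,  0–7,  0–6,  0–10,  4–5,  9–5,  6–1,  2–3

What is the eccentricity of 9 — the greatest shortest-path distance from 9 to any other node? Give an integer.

Distances from 9: 0:4, 1:4, 2:4, 3:5, 4:2, 5:1, 6:3, 7:5, 8:6, 10:5.
The largest is 6 (to 8), so the eccentricity of 9 is 6.

6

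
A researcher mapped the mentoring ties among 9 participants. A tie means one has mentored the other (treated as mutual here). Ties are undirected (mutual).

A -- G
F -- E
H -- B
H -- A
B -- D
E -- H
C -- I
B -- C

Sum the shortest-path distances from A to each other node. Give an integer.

19

Distances from A: B:2, C:3, D:3, E:2, F:3, G:1, H:1, I:4.
Sum = 2 + 3 + 3 + 2 + 3 + 1 + 1 + 4 = 19.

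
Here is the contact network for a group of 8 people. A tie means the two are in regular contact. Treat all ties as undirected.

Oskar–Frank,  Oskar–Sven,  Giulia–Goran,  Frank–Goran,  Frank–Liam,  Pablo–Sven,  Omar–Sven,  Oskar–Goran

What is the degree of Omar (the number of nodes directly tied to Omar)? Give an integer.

1

Omar is directly tied to Sven. That is 1 neighbor, so the degree of Omar is 1.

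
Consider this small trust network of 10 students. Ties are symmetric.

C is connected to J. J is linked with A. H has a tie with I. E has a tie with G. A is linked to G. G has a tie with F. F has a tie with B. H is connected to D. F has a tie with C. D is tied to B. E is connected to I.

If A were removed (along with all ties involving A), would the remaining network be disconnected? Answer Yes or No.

Even without A, every remaining node can still reach every other (the residual graph is connected), so A is not a cut vertex.

No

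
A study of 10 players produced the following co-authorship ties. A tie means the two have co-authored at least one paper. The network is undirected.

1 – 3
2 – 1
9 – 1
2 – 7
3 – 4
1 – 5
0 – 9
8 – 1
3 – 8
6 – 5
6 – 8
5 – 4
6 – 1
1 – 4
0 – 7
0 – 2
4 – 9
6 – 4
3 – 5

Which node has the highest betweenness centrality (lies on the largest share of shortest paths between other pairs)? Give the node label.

Unnormalized betweenness of each node: 0:2, 1:197/12, 2:15/2, 3:2/3, 4:11/4, 5:1/4, 6:2/3, 7:0, 8:1/4, 9:9/2.
1 has the largest value, 197/12, making it the main broker — the node through which the most shortest paths run.

1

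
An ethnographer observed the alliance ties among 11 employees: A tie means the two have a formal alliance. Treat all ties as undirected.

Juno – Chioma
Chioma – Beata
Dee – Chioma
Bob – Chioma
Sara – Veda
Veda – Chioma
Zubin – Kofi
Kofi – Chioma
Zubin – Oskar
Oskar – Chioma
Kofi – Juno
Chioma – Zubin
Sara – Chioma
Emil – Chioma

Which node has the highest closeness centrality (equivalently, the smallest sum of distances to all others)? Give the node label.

Farness (sum of distances to all others) for each node — Beata:19, Bob:19, Chioma:10, Dee:19, Emil:19, Juno:18, Kofi:17, Oskar:18, Sara:18, Veda:18, Zubin:17.
The smallest farness is 10, for Chioma, so Chioma has the highest closeness.

Chioma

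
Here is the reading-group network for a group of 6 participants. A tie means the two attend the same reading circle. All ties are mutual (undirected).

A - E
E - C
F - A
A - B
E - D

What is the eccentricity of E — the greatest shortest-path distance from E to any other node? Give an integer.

Distances from E: A:1, B:2, C:1, D:1, F:2.
The largest is 2 (to F and B), so the eccentricity of E is 2.

2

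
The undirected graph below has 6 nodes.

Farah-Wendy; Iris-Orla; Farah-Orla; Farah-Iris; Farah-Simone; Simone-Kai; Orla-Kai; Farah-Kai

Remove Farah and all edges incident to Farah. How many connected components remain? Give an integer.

2

Without Farah, the remaining ties split the others into: {Iris, Kai, Orla, Simone}; {Wendy}.
That's 2 separate components.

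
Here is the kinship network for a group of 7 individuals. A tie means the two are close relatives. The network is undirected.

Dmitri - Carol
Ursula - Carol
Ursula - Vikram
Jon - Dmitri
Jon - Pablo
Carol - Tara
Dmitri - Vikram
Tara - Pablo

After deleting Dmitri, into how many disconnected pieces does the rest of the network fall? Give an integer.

Dmitri's neighbors (Carol, Jon, and Vikram) remain reachable from one another through other ties, so the rest of the network stays in one piece.

1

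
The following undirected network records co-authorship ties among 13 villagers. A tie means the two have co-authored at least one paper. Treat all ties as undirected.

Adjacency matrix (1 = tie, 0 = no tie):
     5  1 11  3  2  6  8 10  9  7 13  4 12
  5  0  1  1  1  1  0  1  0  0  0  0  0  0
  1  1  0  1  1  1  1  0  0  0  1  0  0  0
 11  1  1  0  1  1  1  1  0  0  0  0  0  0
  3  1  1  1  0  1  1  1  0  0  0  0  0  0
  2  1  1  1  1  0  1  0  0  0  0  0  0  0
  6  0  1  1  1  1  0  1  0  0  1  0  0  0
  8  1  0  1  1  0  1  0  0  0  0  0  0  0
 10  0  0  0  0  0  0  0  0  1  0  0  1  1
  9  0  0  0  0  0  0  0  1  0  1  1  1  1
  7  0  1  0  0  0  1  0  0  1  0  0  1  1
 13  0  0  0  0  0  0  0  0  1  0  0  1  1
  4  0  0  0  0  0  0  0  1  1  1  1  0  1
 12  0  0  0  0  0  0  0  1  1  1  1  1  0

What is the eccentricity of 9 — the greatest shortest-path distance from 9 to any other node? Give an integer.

Distances from 9: 1:2, 2:3, 3:3, 4:1, 5:3, 6:2, 7:1, 8:3, 10:1, 11:3, 12:1, 13:1.
The largest is 3 (to 5, 11, 3, 2, and 8), so the eccentricity of 9 is 3.

3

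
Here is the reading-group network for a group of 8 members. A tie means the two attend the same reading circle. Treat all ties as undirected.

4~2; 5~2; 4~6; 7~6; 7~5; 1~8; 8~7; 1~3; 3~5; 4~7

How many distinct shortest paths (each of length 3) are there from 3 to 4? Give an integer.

The shortest distance is 3. The length-3 paths are: 3–5–2–4; 3–5–7–4.
That gives 2 distinct shortest paths.

2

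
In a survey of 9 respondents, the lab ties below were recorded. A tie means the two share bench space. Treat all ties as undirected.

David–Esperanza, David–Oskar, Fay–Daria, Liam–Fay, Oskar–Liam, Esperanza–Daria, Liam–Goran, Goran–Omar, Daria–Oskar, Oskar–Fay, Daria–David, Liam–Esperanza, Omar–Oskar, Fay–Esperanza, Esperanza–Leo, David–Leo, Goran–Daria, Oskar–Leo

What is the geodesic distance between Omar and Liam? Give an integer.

One shortest route is Omar – Goran – Liam, which uses 2 edges, and Omar and Liam are not directly tied, so nothing shorter exists. So d(Omar,Liam) = 2.

2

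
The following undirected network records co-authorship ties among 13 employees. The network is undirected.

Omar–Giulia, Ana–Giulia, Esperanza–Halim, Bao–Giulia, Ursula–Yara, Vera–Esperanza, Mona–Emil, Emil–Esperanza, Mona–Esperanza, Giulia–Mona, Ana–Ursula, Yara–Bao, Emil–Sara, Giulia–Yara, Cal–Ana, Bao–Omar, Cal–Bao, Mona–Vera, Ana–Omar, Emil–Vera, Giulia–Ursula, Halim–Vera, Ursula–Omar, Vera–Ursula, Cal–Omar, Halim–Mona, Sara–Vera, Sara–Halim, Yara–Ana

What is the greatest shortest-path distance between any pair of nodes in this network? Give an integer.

4

Eccentricity of each node (its greatest distance to any other): Ana:3, Bao:4, Cal:4, Emil:4, Esperanza:4, Giulia:3, Halim:4, Mona:3, Omar:3, Sara:4, Ursula:2, Vera:3, Yara:3.
The maximum eccentricity is 4, realized for instance by the pair Emil–Cal via Emil – Mona – Giulia – Bao – Cal. So the diameter is 4.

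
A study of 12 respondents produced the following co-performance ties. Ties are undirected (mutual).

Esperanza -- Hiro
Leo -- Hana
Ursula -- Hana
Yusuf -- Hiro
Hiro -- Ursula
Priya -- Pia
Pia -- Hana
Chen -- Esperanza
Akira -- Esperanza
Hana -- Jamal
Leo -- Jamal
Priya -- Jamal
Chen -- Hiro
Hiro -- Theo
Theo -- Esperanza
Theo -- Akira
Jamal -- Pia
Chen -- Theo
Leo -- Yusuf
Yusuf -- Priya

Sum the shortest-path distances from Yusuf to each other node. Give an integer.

Distances from Yusuf: Akira:3, Chen:2, Esperanza:2, Hana:2, Hiro:1, Jamal:2, Leo:1, Pia:2, Priya:1, Theo:2, Ursula:2.
Sum = 3 + 2 + 2 + 2 + 1 + 2 + 1 + 2 + 1 + 2 + 2 = 20.

20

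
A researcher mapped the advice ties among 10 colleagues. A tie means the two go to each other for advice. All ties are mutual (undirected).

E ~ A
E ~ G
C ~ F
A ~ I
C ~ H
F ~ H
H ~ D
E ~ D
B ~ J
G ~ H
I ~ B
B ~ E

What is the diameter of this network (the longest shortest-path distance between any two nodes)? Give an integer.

5

Eccentricity of each node (its greatest distance to any other): A:4, B:4, C:5, D:3, E:3, F:5, G:3, H:4, I:5, J:5.
The maximum eccentricity is 5, realized for instance by the pair F–J via F – H – G – E – B – J. So the diameter is 5.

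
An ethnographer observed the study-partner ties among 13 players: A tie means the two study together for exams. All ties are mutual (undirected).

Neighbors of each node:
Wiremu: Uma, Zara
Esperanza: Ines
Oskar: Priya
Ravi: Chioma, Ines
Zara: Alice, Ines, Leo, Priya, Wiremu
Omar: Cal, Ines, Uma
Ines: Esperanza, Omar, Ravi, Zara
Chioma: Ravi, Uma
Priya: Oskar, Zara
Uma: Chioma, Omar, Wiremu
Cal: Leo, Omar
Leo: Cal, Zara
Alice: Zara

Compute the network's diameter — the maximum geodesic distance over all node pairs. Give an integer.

Eccentricity of each node (its greatest distance to any other): Alice:4, Cal:4, Chioma:5, Esperanza:4, Ines:3, Leo:4, Omar:4, Oskar:5, Priya:4, Ravi:4, Uma:4, Wiremu:3, Zara:3.
The maximum eccentricity is 5, realized for instance by the pair Oskar–Chioma via Oskar – Priya – Zara – Ines – Ravi – Chioma. So the diameter is 5.

5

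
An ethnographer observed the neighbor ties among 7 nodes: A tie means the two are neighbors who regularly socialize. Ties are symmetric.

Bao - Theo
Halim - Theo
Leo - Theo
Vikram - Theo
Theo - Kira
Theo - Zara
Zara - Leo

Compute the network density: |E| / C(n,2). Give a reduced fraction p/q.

There are 7 edges and 7 nodes, so the maximum possible is C(7,2) = 21.
Density = 7/21 = 1/3.

1/3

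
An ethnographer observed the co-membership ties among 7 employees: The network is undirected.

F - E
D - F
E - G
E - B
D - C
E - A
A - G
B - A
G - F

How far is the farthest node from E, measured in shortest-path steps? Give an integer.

Distances from E: A:1, B:1, C:3, D:2, F:1, G:1.
The largest is 3 (to C), so the eccentricity of E is 3.

3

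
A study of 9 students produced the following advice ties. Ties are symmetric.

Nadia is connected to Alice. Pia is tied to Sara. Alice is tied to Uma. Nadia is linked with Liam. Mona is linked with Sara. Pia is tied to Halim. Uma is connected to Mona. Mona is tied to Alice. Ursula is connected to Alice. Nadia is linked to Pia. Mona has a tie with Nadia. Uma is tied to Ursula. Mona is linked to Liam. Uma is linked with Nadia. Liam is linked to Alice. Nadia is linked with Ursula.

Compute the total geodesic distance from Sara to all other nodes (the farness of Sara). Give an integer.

Distances from Sara: Alice:2, Halim:2, Liam:2, Mona:1, Nadia:2, Pia:1, Uma:2, Ursula:3.
Sum = 2 + 2 + 2 + 1 + 2 + 1 + 2 + 3 = 15.

15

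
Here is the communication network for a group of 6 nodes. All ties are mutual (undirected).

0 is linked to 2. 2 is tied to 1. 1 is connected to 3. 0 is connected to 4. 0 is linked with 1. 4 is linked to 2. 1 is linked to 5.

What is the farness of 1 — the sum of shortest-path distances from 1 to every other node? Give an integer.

6

Distances from 1: 0:1, 2:1, 3:1, 4:2, 5:1.
Sum = 1 + 1 + 1 + 2 + 1 = 6.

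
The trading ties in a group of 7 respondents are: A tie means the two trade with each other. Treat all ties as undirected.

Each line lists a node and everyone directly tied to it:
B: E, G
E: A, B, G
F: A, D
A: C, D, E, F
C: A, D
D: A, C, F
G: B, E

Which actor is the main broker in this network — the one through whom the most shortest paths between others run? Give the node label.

Unnormalized betweenness of each node: A:19/2, B:0, C:0, D:1/2, E:8, F:0, G:0.
A has the largest value, 19/2, making it the main broker — the node through which the most shortest paths run.

A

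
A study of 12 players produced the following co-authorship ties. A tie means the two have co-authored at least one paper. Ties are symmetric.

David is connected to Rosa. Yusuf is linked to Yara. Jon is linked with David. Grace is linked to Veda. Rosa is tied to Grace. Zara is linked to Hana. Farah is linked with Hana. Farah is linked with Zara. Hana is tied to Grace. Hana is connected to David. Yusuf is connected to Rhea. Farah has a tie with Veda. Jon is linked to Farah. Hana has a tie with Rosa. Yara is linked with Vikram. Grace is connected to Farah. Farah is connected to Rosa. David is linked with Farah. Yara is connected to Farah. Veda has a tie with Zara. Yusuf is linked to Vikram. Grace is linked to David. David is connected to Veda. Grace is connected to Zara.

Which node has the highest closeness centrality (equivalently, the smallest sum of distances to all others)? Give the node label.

Farness (sum of distances to all others) for each node — David:20, Farah:15, Grace:20, Hana:21, Jon:24, Rhea:36, Rosa:22, Veda:22, Vikram:27, Yara:19, Yusuf:26, Zara:22.
The smallest farness is 15, for Farah, so Farah has the highest closeness.

Farah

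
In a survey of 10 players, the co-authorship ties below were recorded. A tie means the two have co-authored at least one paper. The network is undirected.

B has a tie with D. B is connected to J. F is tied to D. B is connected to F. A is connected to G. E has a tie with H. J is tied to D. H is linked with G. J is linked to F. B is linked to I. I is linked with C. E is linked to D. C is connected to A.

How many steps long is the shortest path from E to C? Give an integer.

4

One shortest route is E – H – G – A – C, which uses 4 edges, and at distance 3 from E we only reach {A, I}, which does not include C. So d(E,C) = 4.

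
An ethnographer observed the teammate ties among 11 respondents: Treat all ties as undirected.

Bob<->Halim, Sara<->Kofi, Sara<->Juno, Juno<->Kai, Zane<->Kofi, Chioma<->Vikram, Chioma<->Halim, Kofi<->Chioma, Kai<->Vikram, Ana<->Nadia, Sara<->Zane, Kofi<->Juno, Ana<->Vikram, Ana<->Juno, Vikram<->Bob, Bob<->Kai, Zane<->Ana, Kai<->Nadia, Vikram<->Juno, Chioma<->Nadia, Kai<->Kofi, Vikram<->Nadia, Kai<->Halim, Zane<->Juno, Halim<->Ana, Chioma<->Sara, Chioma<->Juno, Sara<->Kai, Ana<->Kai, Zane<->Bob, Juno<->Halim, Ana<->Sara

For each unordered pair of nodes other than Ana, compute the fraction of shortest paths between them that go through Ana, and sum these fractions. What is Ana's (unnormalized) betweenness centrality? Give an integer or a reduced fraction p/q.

209/60

Pairs whose geodesics pass through Ana — Vikram–Zane: 1/3; Vikram–Halim: 1/5; Vikram–Sara: 1/4; Zane–Kai: 1/5; Zane–Halim: 1/3; Zane–Nadia: 1; Juno–Nadia: 1/4; Halim–Nadia: 1/3; Halim–Sara: 1/4; Nadia–Sara: 1/3.
All other pairs contribute 0.
Summing the contributions gives betweenness(Ana) = 209/60.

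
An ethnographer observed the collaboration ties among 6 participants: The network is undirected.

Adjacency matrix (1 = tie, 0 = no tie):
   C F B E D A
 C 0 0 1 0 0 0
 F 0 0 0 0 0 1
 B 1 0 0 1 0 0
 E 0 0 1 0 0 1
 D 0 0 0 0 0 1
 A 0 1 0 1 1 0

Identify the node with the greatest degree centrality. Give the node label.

Degrees — A:3, B:2, C:1, D:1, E:2, F:1.
The maximum is 3, attained only by A.

A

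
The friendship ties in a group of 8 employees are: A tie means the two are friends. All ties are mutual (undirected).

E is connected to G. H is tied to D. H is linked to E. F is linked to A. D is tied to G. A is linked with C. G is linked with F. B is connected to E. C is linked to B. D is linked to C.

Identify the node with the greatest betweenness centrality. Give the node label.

C

Unnormalized betweenness of each node: A:3/2, B:3/2, C:5, D:4, E:7/2, F:3/2, G:9/2, H:1/2.
C has the largest value, 5, making it the main broker — the node through which the most shortest paths run.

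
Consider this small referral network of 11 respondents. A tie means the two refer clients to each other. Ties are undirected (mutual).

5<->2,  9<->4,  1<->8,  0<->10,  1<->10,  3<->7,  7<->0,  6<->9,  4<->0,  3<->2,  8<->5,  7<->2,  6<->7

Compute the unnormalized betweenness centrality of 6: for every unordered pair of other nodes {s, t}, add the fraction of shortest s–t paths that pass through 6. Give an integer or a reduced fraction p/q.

Pairs whose geodesics pass through 6 — 9–8: 1/2; 9–5: 1; 9–2: 1; 9–3: 1; 9–7: 1.
All other pairs contribute 0.
Summing the contributions gives betweenness(6) = 9/2.

9/2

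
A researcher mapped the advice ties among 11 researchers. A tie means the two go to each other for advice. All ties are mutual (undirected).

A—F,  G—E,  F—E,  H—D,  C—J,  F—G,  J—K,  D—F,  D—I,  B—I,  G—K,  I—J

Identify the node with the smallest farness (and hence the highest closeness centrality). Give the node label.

Farness (sum of distances to all others) for each node — A:29, B:29, C:31, D:19, E:25, F:20, G:22, H:28, I:20, J:22, K:23.
The smallest farness is 19, for D, so D has the highest closeness.

D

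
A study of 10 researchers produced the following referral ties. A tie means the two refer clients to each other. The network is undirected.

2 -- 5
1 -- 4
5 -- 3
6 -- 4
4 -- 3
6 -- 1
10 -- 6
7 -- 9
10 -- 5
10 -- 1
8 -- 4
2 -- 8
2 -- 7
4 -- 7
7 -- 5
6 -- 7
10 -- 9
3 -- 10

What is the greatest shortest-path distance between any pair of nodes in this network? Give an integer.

Eccentricity of each node (its greatest distance to any other): 1:3, 2:3, 3:2, 4:2, 5:2, 6:2, 7:2, 8:3, 9:3, 10:3.
The maximum eccentricity is 3, realized for instance by the pair 1–2 via 1 – 10 – 5 – 2. So the diameter is 3.

3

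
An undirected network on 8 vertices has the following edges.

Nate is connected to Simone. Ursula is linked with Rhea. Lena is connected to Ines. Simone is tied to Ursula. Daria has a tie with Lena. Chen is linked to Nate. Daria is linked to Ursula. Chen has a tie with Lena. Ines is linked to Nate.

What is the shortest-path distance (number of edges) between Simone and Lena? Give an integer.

One shortest route is Simone – Nate – Chen – Lena, which uses 3 edges, and at distance 2 from Simone we only reach {Chen, Daria, Ines, Rhea}, which does not include Lena. So d(Simone,Lena) = 3.

3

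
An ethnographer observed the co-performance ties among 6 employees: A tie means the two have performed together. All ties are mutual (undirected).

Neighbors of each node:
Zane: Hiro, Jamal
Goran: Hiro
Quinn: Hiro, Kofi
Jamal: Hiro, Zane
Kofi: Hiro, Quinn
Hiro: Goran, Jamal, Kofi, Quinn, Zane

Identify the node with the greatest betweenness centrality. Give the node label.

Hiro

Unnormalized betweenness of each node: Goran:0, Hiro:8, Jamal:0, Kofi:0, Quinn:0, Zane:0.
Hiro has the largest value, 8, making it the main broker — the node through which the most shortest paths run.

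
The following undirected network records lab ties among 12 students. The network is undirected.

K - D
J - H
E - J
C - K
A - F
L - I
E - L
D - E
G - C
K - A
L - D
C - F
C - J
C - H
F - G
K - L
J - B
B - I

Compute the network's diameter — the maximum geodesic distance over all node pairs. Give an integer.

Eccentricity of each node (its greatest distance to any other): A:4, B:4, C:3, D:3, E:3, F:4, G:4, H:3, I:4, J:3, K:3, L:3.
The maximum eccentricity is 4, realized for instance by the pair F–I via F – C – J – B – I. So the diameter is 4.

4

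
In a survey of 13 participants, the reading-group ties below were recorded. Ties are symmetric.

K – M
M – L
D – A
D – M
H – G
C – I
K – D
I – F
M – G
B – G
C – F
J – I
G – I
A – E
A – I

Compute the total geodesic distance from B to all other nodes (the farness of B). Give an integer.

32

Distances from B: A:3, C:3, D:3, E:4, F:3, G:1, H:2, I:2, J:3, K:3, L:3, M:2.
Sum = 3 + 3 + 3 + 4 + 3 + 1 + 2 + 2 + 3 + 3 + 3 + 2 = 32.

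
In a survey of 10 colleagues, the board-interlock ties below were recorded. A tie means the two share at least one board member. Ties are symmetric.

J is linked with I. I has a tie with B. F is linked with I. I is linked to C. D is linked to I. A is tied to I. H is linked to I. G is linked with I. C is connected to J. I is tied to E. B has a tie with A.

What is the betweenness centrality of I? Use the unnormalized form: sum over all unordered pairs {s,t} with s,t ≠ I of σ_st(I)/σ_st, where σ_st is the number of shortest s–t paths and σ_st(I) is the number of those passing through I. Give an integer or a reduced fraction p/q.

Pairs whose geodesics pass through I — E–J: 1; E–G: 1; E–H: 1; E–D: 1; E–B: 1; E–C: 1; E–A: 1; E–F: 1; J–G: 1; J–H: 1; J–D: 1; J–B: 1; J–A: 1; J–F: 1 … (+20 more pairs).
All other pairs contribute 0.
Summing the contributions gives betweenness(I) = 34.

34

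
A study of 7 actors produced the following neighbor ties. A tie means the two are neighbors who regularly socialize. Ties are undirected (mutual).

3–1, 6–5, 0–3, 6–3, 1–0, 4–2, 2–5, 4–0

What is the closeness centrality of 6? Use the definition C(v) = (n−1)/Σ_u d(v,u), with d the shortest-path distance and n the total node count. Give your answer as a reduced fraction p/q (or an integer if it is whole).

6/11

Distances from 6: 0:2, 1:2, 2:2, 3:1, 4:3, 5:1. Sum = 11.
n = 7, so closeness = 6/11.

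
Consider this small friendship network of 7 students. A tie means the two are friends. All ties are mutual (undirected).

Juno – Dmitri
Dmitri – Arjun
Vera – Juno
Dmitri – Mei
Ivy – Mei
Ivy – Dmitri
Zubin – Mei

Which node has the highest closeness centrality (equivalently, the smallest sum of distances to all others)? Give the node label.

Dmitri

Farness (sum of distances to all others) for each node — Arjun:13, Dmitri:8, Ivy:11, Juno:11, Mei:10, Vera:16, Zubin:15.
The smallest farness is 8, for Dmitri, so Dmitri has the highest closeness.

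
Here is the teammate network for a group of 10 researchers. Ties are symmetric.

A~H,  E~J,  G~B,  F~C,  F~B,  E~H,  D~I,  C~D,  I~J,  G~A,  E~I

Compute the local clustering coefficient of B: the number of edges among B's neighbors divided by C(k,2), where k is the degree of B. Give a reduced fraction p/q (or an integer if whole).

B's neighbors: F and G (k = 2).
Possible neighbor pairs: C(2,2) = 1. Edges among them: none → e = 0.
Clustering(B) = 0/1.

0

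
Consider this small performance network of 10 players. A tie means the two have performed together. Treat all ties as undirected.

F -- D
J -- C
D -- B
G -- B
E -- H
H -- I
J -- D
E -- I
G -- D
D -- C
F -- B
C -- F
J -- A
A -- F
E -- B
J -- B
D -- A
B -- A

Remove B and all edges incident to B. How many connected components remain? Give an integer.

2

Without B, the remaining ties split the others into: {E, H, I}; {A, C, D, F, G, J}.
That's 2 separate components.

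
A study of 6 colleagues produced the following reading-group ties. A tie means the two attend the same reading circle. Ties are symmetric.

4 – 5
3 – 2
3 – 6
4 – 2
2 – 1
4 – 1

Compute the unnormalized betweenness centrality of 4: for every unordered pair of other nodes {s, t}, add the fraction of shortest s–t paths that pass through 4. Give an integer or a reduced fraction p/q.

4

Pairs whose geodesics pass through 4 — 2–5: 1; 3–5: 1; 6–5: 1; 1–5: 1.
All other pairs contribute 0.
Summing the contributions gives betweenness(4) = 4.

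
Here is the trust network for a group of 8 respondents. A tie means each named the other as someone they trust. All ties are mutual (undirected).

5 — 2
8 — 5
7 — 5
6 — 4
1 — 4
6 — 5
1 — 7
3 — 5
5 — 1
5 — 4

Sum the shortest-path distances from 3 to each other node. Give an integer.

13

Distances from 3: 1:2, 2:2, 4:2, 5:1, 6:2, 7:2, 8:2.
Sum = 2 + 2 + 2 + 1 + 2 + 2 + 2 = 13.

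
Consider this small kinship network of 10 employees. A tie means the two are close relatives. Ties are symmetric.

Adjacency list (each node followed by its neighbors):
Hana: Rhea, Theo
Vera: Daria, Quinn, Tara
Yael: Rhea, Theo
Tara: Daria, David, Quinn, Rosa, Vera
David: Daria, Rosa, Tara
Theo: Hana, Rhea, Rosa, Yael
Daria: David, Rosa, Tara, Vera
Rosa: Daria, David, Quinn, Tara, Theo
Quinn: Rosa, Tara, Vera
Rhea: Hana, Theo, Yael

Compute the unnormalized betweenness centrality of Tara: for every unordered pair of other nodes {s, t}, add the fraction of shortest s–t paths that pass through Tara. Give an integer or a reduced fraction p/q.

Pairs whose geodesics pass through Tara — Quinn–David: 1/2; Quinn–Daria: 1/3; Rosa–Vera: 1/3; David–Vera: 1/2; Vera–Hana: 1/3; Vera–Yael: 1/3; Vera–Theo: 1/3; Vera–Rhea: 1/3.
All other pairs contribute 0.
Summing the contributions gives betweenness(Tara) = 3.

3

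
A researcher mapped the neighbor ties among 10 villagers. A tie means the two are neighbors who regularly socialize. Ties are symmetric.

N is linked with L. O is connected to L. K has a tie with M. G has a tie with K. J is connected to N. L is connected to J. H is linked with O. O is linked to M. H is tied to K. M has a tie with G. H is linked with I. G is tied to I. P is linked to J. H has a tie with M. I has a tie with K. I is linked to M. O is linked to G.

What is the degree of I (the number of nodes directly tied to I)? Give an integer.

I is directly tied to G, H, K, and M. That is 4 neighbors, so the degree of I is 4.

4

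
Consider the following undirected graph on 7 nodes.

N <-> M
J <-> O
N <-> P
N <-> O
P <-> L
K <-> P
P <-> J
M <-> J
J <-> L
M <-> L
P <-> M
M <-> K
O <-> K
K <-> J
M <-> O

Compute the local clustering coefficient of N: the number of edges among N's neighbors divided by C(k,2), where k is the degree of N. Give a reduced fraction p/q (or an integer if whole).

N's neighbors: M, O, and P (k = 3).
Possible neighbor pairs: C(3,2) = 3. Edges among them: M–O, M–P → e = 2.
Clustering(N) = 2/3.

2/3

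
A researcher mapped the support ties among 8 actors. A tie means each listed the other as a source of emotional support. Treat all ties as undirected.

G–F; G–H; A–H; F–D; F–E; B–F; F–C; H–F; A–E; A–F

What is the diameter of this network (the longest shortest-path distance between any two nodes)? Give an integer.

Eccentricity of each node (its greatest distance to any other): A:2, B:2, C:2, D:2, E:2, F:1, G:2, H:2.
The maximum eccentricity is 2, realized for instance by the pair H–E via H – F – E. So the diameter is 2.

2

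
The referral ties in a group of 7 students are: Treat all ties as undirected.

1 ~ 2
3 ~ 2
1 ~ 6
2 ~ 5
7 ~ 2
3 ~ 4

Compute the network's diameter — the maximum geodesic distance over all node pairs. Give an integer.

4

Eccentricity of each node (its greatest distance to any other): 1:3, 2:2, 3:3, 4:4, 5:3, 6:4, 7:3.
The maximum eccentricity is 4, realized for instance by the pair 4–6 via 4 – 3 – 2 – 1 – 6. So the diameter is 4.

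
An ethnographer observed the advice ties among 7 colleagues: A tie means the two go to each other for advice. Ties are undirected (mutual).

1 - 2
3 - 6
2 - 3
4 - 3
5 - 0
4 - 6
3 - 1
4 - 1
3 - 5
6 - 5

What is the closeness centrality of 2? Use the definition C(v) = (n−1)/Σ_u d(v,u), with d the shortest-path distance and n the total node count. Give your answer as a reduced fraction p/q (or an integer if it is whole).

6/11

Distances from 2: 0:3, 1:1, 3:1, 4:2, 5:2, 6:2. Sum = 11.
n = 7, so closeness = 6/11.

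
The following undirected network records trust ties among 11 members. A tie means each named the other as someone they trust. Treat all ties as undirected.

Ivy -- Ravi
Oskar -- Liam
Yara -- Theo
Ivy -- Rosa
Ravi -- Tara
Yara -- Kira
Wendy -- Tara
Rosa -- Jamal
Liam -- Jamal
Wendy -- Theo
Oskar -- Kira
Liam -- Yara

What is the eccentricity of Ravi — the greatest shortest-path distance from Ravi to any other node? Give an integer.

Distances from Ravi: Ivy:1, Jamal:3, Kira:5, Liam:4, Oskar:5, Rosa:2, Tara:1, Theo:3, Wendy:2, Yara:4.
The largest is 5 (to Oskar and Kira), so the eccentricity of Ravi is 5.

5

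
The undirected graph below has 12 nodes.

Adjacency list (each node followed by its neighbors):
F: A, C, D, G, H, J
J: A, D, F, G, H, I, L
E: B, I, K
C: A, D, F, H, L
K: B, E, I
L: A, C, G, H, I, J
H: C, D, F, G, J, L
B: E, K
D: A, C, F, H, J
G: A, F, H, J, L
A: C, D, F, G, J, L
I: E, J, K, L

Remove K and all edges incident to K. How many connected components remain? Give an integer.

K's neighbors (B, E, and I) remain reachable from one another through other ties, so the rest of the network stays in one piece.

1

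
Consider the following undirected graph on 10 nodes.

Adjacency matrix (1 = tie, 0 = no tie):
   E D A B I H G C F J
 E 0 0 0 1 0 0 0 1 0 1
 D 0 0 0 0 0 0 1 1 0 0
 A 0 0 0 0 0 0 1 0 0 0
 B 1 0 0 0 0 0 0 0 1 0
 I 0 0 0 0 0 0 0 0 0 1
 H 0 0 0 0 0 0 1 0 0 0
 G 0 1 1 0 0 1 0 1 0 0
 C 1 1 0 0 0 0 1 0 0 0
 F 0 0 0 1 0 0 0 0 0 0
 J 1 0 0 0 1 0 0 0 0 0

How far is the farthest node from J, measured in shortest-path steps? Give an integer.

Distances from J: A:4, B:2, C:2, D:3, E:1, F:3, G:3, H:4, I:1.
The largest is 4 (to A and H), so the eccentricity of J is 4.

4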